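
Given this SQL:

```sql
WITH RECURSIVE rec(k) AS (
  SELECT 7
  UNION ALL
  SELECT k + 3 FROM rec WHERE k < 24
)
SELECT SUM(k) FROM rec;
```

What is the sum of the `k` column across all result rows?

Base: k=7.
Iteration 1: 7 < 24 holds -> k = 7 + 3 = 10.
Iteration 2: 10 < 24 holds -> k = 10 + 3 = 13.
Iteration 3: 13 < 24 holds -> k = 13 + 3 = 16.
Iteration 4: 16 < 24 holds -> k = 16 + 3 = 19.
Iteration 5: 19 < 24 holds -> k = 19 + 3 = 22.
Iteration 6: 22 < 24 holds -> k = 22 + 3 = 25.
Iteration 7: 25 < 24 fails; recursion stops.
SUM(k) = 7 + 10 + 13 + 16 + 19 + 22 + 25 = 112.

112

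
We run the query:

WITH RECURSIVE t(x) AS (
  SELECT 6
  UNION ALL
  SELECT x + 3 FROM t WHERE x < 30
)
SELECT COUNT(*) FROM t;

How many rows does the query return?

Base: x=6.
Iteration 1: 6 < 30 holds -> x = 6 + 3 = 9.
Iteration 2: 9 < 30 holds -> x = 9 + 3 = 12.
Iteration 3: 12 < 30 holds -> x = 12 + 3 = 15.
Iteration 4: 15 < 30 holds -> x = 15 + 3 = 18.
Iteration 5: 18 < 30 holds -> x = 18 + 3 = 21.
Iteration 6: 21 < 30 holds -> x = 21 + 3 = 24.
Iteration 7: 24 < 30 holds -> x = 24 + 3 = 27.
Iteration 8: 27 < 30 holds -> x = 27 + 3 = 30.
Iteration 9: 30 < 30 fails; recursion stops.
Total rows emitted: 9.

9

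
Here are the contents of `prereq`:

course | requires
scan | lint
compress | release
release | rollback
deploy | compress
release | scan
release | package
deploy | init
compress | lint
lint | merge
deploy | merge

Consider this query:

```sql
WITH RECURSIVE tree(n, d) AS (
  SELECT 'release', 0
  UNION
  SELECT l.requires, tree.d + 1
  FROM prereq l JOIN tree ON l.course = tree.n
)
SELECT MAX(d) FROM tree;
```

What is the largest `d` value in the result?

3

Base: (release, d=0).
Iteration 1: edges from {release} -> (package, d=1), (rollback, d=1), (scan, d=1).
Iteration 2: edges from {package,rollback,scan} -> (lint, d=2).
Iteration 3: edges from {lint} -> (merge, d=3).
Iteration 4: no outgoing edges from {merge}; recursion stops.
d values: 0, 1, 1, 1, 2, 3; the maximum is 3.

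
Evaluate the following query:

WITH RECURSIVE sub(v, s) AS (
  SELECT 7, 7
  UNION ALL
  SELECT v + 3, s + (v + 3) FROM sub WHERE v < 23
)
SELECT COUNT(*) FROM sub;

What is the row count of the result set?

7

Base: v=7, s=7.
Iteration 1: 7 < 23 holds -> v = 7 + 3 = 10, s = 7 + 10 = 17.
Iteration 2: 10 < 23 holds -> v = 10 + 3 = 13, s = 17 + 13 = 30.
Iteration 3: 13 < 23 holds -> v = 13 + 3 = 16, s = 30 + 16 = 46.
Iteration 4: 16 < 23 holds -> v = 16 + 3 = 19, s = 46 + 19 = 65.
Iteration 5: 19 < 23 holds -> v = 19 + 3 = 22, s = 65 + 22 = 87.
Iteration 6: 22 < 23 holds -> v = 22 + 3 = 25, s = 87 + 25 = 112.
Iteration 7: 25 < 23 fails; recursion stops.
Total rows emitted: 7.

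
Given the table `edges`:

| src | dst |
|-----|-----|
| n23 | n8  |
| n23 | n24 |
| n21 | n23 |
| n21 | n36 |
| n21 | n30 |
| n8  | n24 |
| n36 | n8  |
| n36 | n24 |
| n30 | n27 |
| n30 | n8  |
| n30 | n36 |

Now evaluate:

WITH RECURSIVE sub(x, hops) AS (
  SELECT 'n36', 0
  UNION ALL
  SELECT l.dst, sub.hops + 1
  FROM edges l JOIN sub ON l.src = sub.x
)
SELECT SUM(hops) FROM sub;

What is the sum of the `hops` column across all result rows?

Base: (n36, hops=0).
Iteration 1: edges from {n36} -> (n24, hops=1), (n8, hops=1).
Iteration 2: edges from {n24,n8} -> (n24, hops=2).
Iteration 3: no outgoing edges from {n24}; recursion stops.
SUM(hops) = 0 + 1 + 1 + 2 = 4.

4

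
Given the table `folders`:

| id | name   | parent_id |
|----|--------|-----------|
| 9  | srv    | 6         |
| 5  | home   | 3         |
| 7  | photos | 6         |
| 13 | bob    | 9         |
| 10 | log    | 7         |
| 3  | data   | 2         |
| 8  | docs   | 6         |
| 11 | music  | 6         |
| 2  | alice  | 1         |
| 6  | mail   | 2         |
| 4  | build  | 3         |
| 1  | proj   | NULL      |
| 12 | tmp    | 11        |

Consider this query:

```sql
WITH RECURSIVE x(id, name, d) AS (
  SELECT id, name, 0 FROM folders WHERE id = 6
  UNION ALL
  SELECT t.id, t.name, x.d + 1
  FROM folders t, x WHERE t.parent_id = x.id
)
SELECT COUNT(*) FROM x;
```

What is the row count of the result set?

8

Base: id=6 (mail) at d 0.
Iteration 1: rows with parent_id in {6} -> photos (id 7, d 1), docs (id 8, d 1), srv (id 9, d 1), music (id 11, d 1).
Iteration 2: rows with parent_id in {7,8,9,11} -> log (id 10, d 2), tmp (id 12, d 2), bob (id 13, d 2).
Iteration 3: no rows with parent_id in {10,12,13}; recursion stops.
Total rows emitted: 8.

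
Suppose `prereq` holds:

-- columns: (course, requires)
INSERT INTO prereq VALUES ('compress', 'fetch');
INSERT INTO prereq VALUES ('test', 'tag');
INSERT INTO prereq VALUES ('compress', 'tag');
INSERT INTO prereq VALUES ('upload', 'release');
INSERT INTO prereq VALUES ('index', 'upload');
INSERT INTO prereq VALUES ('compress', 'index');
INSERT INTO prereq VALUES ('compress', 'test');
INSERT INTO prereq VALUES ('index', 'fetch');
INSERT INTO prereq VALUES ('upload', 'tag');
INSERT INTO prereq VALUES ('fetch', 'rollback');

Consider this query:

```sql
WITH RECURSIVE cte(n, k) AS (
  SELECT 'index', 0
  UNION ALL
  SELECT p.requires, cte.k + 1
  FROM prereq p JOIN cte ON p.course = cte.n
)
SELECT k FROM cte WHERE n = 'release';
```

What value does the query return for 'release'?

Base: (index, k=0).
Iteration 1: edges from {index} -> (fetch, k=1), (upload, k=1).
Iteration 2: edges from {fetch,upload} -> (release, k=2), (rollback, k=2), (tag, k=2).
Iteration 3: no outgoing edges from {release,rollback,tag}; recursion stops.

2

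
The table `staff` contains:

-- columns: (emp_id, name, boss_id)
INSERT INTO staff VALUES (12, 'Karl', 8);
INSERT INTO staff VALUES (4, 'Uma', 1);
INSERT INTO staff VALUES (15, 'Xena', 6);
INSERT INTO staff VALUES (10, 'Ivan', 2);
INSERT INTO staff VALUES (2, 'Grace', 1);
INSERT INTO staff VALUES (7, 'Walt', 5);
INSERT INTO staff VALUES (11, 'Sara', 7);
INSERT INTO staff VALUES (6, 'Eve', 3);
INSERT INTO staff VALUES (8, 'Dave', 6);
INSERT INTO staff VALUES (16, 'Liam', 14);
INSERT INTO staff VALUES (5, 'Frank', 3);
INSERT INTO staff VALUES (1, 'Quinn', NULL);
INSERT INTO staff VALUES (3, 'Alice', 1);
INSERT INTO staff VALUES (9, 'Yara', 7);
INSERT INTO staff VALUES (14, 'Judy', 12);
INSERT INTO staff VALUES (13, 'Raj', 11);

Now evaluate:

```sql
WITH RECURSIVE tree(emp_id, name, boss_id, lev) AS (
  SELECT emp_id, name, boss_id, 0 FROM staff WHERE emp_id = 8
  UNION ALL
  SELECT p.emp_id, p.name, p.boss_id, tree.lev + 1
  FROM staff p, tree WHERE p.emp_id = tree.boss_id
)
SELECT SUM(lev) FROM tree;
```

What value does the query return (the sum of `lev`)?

Base: emp_id=8 (Dave), boss_id=6, lev 0.
Iteration 1: join on emp_id=6 -> Eve (id 6, boss_id=3, lev 1).
Iteration 2: join on emp_id=3 -> Alice (id 3, boss_id=1, lev 2).
Iteration 3: join on emp_id=1 -> Quinn (id 1, boss_id=NULL, lev 3).
Iteration 4: boss_id is NULL; no match; recursion stops.
SUM(lev) = 0 + 1 + 2 + 3 = 6.

6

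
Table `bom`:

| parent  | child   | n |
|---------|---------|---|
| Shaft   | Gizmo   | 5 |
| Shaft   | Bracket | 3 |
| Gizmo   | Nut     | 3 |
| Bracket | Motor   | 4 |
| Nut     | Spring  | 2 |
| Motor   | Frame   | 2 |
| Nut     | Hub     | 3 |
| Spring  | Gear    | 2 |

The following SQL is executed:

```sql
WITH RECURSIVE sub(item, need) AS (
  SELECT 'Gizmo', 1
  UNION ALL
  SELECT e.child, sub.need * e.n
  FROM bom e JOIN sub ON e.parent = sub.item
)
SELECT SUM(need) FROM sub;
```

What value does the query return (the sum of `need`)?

Base: (Gizmo, need=1).
Iteration 1: components of {Gizmo} -> Nut = 1*3 = 3.
Iteration 2: components of {Nut} -> Hub = 3*3 = 9, Spring = 3*2 = 6.
Iteration 3: components of {Hub,Spring} -> Gear = 6*2 = 12.
Iteration 4: no further components; recursion stops.
SUM(need) = 1 + 3 + 6 + 9 + 12 = 31.

31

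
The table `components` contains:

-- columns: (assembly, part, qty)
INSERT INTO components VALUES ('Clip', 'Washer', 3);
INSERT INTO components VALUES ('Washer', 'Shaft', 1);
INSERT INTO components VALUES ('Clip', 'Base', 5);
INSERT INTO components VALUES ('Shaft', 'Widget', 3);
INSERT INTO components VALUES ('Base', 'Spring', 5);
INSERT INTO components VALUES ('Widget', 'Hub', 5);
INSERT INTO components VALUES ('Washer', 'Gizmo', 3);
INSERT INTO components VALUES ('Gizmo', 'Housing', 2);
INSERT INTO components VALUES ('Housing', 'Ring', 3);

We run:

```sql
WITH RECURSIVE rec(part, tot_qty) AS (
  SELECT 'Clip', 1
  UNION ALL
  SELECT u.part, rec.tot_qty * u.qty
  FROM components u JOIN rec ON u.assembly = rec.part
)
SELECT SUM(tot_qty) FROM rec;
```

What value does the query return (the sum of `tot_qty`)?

172

Base: (Clip, tot_qty=1).
Iteration 1: components of {Clip} -> Base = 1*5 = 5, Washer = 1*3 = 3.
Iteration 2: components of {Base,Washer} -> Gizmo = 3*3 = 9, Shaft = 3*1 = 3, Spring = 5*5 = 25.
Iteration 3: components of {Gizmo,Shaft,Spring} -> Housing = 9*2 = 18, Widget = 3*3 = 9.
Iteration 4: components of {Housing,Widget} -> Hub = 9*5 = 45, Ring = 18*3 = 54.
Iteration 5: no further components; recursion stops.
SUM(tot_qty) = 1 + 3 + 5 + 3 + 9 + 25 + 9 + 18 + 45 + 54 = 172.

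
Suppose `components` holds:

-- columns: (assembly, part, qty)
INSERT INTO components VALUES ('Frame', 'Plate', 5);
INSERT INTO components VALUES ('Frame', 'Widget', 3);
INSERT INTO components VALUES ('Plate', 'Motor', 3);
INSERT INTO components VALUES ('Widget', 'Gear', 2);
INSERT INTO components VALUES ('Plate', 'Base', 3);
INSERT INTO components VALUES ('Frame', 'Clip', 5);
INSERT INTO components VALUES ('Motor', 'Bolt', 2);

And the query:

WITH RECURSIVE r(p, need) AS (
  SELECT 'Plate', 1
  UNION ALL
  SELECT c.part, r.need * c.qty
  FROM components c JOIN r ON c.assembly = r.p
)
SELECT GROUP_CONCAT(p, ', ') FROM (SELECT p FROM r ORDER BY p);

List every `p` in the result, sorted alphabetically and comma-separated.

Base, Bolt, Motor, Plate

Base: (Plate, need=1).
Iteration 1: components of {Plate} -> Base = 1*3 = 3, Motor = 1*3 = 3.
Iteration 2: components of {Base,Motor} -> Bolt = 3*2 = 6.
Iteration 3: no further components; recursion stops.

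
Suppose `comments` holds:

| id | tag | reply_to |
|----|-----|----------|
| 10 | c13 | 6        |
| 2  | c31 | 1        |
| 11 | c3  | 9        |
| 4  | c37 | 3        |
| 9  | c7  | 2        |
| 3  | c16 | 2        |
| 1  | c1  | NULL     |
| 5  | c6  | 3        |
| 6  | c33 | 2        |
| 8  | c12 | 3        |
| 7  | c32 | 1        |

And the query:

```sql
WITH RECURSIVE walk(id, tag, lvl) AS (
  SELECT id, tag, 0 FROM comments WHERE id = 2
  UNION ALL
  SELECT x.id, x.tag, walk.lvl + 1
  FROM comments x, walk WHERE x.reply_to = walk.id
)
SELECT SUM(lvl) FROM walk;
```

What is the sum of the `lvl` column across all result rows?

Base: id=2 (c31) at lvl 0.
Iteration 1: rows with reply_to in {2} -> c16 (id 3, lvl 1), c33 (id 6, lvl 1), c7 (id 9, lvl 1).
Iteration 2: rows with reply_to in {3,6,9} -> c37 (id 4, lvl 2), c6 (id 5, lvl 2), c12 (id 8, lvl 2), c13 (id 10, lvl 2), c3 (id 11, lvl 2).
Iteration 3: no rows with reply_to in {4,5,8,10,11}; recursion stops.
SUM(lvl) = 0 + 1 + 1 + 1 + 2 + 2 + 2 + 2 + 2 = 13.

13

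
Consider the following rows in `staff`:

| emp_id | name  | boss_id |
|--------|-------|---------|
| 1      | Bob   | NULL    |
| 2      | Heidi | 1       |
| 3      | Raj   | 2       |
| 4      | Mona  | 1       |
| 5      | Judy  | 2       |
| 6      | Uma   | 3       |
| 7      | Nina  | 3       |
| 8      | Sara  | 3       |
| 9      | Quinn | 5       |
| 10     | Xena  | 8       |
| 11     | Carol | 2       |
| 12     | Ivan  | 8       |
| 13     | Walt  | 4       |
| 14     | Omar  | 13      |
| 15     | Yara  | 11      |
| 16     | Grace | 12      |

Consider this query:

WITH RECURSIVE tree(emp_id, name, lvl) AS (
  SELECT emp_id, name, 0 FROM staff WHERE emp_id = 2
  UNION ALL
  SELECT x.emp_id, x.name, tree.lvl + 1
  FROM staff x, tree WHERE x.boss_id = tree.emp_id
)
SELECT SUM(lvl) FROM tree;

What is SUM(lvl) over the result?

23

Base: emp_id=2 (Heidi) at lvl 0.
Iteration 1: rows with boss_id in {2} -> Raj (id 3, lvl 1), Judy (id 5, lvl 1), Carol (id 11, lvl 1).
Iteration 2: rows with boss_id in {3,5,11} -> Uma (id 6, lvl 2), Nina (id 7, lvl 2), Sara (id 8, lvl 2), Quinn (id 9, lvl 2), Yara (id 15, lvl 2).
Iteration 3: rows with boss_id in {6,7,8,9,15} -> Xena (id 10, lvl 3), Ivan (id 12, lvl 3).
Iteration 4: rows with boss_id in {10,12} -> Grace (id 16, lvl 4).
Iteration 5: no rows with boss_id in {16}; recursion stops.
SUM(lvl) = 0 + 1 + 1 + 1 + 2 + 2 + 2 + 2 + 2 + 3 + 3 + 4 = 23.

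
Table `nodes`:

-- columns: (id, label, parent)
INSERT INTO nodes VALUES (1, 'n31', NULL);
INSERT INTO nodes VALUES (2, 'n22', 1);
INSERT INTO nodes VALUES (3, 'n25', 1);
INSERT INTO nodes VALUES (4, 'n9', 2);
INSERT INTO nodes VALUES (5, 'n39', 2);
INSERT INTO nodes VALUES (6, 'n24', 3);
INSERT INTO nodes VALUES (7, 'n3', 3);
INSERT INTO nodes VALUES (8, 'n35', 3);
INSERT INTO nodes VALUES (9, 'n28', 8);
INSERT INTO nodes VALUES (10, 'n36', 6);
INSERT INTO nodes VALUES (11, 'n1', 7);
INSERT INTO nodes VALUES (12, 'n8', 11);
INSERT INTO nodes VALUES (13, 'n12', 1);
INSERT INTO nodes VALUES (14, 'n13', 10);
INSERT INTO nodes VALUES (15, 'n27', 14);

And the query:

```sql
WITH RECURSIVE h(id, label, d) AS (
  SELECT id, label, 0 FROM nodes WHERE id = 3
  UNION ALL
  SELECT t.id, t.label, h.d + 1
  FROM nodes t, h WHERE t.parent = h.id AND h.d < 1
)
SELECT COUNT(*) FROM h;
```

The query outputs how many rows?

4

Base: id=3 (n25) at d 0.
Iteration 1: rows with parent in {3} -> n24 (id 6, d 1), n3 (id 7, d 1), n35 (id 8, d 1).
Iteration 2: d < 1 fails for all current rows; recursion stops.
Total rows emitted: 4.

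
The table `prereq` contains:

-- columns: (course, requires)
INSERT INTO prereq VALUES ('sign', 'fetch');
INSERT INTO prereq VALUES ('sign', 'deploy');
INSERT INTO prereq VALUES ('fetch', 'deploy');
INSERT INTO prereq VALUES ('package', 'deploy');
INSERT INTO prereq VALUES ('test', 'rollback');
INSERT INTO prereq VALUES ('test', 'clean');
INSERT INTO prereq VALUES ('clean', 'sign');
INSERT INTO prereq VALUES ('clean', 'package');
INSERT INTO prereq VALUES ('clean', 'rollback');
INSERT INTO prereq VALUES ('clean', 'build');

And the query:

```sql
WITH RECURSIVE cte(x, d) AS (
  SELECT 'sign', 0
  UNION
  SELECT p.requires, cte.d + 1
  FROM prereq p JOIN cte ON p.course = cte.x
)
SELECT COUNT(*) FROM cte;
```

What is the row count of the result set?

4

Base: (sign, d=0).
Iteration 1: edges from {sign} -> (deploy, d=1), (fetch, d=1).
Iteration 2: edges from {deploy,fetch} -> (deploy, d=2).
Iteration 3: no outgoing edges from {deploy}; recursion stops.
Total rows emitted: 4.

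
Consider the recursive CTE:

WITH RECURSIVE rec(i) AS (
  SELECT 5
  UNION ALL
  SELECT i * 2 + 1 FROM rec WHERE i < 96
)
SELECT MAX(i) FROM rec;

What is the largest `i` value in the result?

Base: i=5.
Iteration 1: 5 < 96 holds -> i = 5 * 2 + 1 = 11.
Iteration 2: 11 < 96 holds -> i = 11 * 2 + 1 = 23.
Iteration 3: 23 < 96 holds -> i = 23 * 2 + 1 = 47.
Iteration 4: 47 < 96 holds -> i = 47 * 2 + 1 = 95.
Iteration 5: 95 < 96 holds -> i = 95 * 2 + 1 = 191.
Iteration 6: 191 < 96 fails; recursion stops.
i values: 5, 11, 23, 47, 95, 191; the maximum is 191.

191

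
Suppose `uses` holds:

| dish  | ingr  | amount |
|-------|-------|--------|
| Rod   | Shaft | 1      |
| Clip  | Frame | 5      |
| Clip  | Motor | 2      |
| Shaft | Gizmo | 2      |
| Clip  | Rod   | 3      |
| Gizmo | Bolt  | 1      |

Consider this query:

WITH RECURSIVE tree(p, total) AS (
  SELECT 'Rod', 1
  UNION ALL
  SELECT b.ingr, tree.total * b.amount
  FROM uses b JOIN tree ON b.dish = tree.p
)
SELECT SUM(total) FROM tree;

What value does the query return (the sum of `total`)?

Base: (Rod, total=1).
Iteration 1: components of {Rod} -> Shaft = 1*1 = 1.
Iteration 2: components of {Shaft} -> Gizmo = 1*2 = 2.
Iteration 3: components of {Gizmo} -> Bolt = 2*1 = 2.
Iteration 4: no further components; recursion stops.
SUM(total) = 1 + 1 + 2 + 2 = 6.

6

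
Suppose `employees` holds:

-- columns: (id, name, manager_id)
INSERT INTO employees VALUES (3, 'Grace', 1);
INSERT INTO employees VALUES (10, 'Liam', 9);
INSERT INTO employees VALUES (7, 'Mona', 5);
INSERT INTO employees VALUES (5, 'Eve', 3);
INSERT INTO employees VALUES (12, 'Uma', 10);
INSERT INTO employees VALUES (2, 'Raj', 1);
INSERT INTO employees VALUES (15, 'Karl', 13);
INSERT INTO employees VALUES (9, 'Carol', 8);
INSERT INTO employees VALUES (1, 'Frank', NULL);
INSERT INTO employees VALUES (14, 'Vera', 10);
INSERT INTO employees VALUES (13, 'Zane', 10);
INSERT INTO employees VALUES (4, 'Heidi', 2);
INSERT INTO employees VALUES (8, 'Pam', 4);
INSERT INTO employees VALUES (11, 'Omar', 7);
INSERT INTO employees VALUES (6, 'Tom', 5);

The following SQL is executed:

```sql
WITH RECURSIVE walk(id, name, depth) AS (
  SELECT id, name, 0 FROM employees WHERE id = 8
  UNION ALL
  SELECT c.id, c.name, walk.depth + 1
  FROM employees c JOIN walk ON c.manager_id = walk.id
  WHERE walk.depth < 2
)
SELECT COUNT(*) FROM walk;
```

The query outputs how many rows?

3

Base: id=8 (Pam) at depth 0.
Iteration 1: rows with manager_id in {8} -> Carol (id 9, depth 1).
Iteration 2: rows with manager_id in {9} -> Liam (id 10, depth 2).
Iteration 3: depth < 2 fails for all current rows; recursion stops.
Total rows emitted: 3.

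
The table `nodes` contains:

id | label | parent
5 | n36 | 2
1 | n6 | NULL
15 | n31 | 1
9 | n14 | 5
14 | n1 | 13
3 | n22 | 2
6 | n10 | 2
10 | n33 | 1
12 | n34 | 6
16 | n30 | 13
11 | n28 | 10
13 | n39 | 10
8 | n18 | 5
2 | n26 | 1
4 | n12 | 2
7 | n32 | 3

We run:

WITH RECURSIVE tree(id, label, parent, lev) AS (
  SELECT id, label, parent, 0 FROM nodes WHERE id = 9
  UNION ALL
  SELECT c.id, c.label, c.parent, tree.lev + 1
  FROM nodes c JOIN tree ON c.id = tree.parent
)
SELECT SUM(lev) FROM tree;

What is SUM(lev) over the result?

6

Base: id=9 (n14), parent=5, lev 0.
Iteration 1: join on id=5 -> n36 (id 5, parent=2, lev 1).
Iteration 2: join on id=2 -> n26 (id 2, parent=1, lev 2).
Iteration 3: join on id=1 -> n6 (id 1, parent=NULL, lev 3).
Iteration 4: parent is NULL; no match; recursion stops.
SUM(lev) = 0 + 1 + 2 + 3 = 6.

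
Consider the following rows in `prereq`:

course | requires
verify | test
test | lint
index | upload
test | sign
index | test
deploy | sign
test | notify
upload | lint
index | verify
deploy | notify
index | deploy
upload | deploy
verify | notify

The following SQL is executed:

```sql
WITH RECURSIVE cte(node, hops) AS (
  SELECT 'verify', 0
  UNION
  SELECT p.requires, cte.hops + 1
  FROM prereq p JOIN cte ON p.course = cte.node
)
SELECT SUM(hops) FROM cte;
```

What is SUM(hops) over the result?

Base: (verify, hops=0).
Iteration 1: edges from {verify} -> (notify, hops=1), (test, hops=1).
Iteration 2: edges from {notify,test} -> (lint, hops=2), (notify, hops=2), (sign, hops=2).
Iteration 3: no outgoing edges from {lint,notify,sign}; recursion stops.
SUM(hops) = 0 + 1 + 1 + 2 + 2 + 2 = 8.

8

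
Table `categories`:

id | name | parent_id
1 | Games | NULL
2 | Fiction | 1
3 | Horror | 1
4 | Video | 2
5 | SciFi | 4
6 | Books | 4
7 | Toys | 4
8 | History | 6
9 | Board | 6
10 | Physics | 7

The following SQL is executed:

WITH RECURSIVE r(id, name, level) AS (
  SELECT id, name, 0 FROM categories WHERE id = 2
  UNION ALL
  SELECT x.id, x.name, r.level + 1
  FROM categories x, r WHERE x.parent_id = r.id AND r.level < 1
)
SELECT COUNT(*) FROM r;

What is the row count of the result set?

Base: id=2 (Fiction) at level 0.
Iteration 1: rows with parent_id in {2} -> Video (id 4, level 1).
Iteration 2: level < 1 fails for all current rows; recursion stops.
Total rows emitted: 2.

2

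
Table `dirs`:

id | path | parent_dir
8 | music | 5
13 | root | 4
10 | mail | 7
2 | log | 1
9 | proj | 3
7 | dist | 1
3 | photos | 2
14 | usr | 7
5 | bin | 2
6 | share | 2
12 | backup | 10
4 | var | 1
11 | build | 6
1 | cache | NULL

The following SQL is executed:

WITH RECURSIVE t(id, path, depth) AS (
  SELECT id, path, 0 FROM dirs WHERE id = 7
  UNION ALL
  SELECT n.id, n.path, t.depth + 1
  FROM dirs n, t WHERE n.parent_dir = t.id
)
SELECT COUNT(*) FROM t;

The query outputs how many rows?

Base: id=7 (dist) at depth 0.
Iteration 1: rows with parent_dir in {7} -> mail (id 10, depth 1), usr (id 14, depth 1).
Iteration 2: rows with parent_dir in {10,14} -> backup (id 12, depth 2).
Iteration 3: no rows with parent_dir in {12}; recursion stops.
Total rows emitted: 4.

4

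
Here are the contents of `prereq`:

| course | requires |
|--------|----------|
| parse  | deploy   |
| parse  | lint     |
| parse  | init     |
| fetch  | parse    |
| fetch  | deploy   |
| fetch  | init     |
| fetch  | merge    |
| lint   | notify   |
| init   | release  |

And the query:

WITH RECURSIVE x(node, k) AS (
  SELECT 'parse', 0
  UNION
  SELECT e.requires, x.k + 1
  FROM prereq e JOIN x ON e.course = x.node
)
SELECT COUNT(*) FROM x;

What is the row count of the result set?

6

Base: (parse, k=0).
Iteration 1: edges from {parse} -> (deploy, k=1), (init, k=1), (lint, k=1).
Iteration 2: edges from {deploy,init,lint} -> (notify, k=2), (release, k=2).
Iteration 3: no outgoing edges from {notify,release}; recursion stops.
Total rows emitted: 6.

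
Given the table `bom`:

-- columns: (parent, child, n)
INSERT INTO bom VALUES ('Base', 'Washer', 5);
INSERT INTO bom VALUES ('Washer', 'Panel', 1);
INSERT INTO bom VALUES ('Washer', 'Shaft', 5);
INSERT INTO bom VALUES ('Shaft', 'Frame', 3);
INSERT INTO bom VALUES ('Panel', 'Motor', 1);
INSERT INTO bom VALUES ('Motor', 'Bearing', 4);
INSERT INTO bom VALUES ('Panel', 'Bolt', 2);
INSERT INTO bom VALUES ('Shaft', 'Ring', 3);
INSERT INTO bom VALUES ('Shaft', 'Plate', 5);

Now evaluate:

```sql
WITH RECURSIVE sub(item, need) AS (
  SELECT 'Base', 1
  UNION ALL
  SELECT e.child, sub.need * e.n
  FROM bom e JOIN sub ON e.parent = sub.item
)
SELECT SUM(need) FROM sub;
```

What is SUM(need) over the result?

Base: (Base, need=1).
Iteration 1: components of {Base} -> Washer = 1*5 = 5.
Iteration 2: components of {Washer} -> Panel = 5*1 = 5, Shaft = 5*5 = 25.
Iteration 3: components of {Panel,Shaft} -> Bolt = 5*2 = 10, Frame = 25*3 = 75, Motor = 5*1 = 5, Plate = 25*5 = 125, Ring = 25*3 = 75.
Iteration 4: components of {Bolt,Frame,Motor,Plate,Ring} -> Bearing = 5*4 = 20.
Iteration 5: no further components; recursion stops.
SUM(need) = 1 + 5 + 5 + 25 + 5 + 10 + 75 + 75 + 125 + 20 = 346.

346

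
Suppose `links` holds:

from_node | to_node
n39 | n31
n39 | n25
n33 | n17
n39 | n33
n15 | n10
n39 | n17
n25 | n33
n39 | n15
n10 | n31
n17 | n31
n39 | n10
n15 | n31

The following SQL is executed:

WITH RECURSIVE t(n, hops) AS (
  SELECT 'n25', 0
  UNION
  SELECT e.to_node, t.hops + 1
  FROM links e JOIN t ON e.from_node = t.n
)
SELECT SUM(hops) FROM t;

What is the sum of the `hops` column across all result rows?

Base: (n25, hops=0).
Iteration 1: edges from {n25} -> (n33, hops=1).
Iteration 2: edges from {n33} -> (n17, hops=2).
Iteration 3: edges from {n17} -> (n31, hops=3).
Iteration 4: no outgoing edges from {n31}; recursion stops.
SUM(hops) = 0 + 1 + 2 + 3 = 6.

6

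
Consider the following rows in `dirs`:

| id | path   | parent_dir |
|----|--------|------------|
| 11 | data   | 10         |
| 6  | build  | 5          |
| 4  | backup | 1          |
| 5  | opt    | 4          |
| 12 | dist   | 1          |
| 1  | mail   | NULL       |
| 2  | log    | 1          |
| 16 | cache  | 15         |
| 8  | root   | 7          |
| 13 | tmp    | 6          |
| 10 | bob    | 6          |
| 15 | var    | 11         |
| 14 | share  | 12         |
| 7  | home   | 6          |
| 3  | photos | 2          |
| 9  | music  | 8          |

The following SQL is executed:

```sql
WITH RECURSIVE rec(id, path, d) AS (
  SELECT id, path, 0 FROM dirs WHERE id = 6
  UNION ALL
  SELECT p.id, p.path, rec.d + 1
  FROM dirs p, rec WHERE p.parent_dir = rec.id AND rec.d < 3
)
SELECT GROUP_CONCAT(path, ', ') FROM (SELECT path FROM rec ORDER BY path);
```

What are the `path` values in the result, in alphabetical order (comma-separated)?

Base: id=6 (build) at d 0.
Iteration 1: rows with parent_dir in {6} -> home (id 7, d 1), bob (id 10, d 1), tmp (id 13, d 1).
Iteration 2: rows with parent_dir in {7,10,13} -> root (id 8, d 2), data (id 11, d 2).
Iteration 3: rows with parent_dir in {8,11} -> music (id 9, d 3), var (id 15, d 3).
Iteration 4: d < 3 fails for all current rows; recursion stops.

bob, build, data, home, music, root, tmp, var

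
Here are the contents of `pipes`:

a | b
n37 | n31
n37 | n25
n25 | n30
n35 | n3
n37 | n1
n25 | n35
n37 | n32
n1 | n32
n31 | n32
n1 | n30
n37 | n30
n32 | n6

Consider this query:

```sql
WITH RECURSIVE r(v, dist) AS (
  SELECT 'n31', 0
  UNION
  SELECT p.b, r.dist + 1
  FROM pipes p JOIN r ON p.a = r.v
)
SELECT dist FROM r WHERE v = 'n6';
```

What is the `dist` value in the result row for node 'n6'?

Base: (n31, dist=0).
Iteration 1: edges from {n31} -> (n32, dist=1).
Iteration 2: edges from {n32} -> (n6, dist=2).
Iteration 3: no outgoing edges from {n6}; recursion stops.

2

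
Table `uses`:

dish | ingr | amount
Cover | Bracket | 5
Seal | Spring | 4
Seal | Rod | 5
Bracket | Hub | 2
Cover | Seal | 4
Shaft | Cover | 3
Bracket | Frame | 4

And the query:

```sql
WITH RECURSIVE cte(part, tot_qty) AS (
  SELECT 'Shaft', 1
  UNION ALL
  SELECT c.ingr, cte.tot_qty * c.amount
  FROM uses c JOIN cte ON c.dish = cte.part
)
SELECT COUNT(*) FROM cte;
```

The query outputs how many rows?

Base: (Shaft, tot_qty=1).
Iteration 1: components of {Shaft} -> Cover = 1*3 = 3.
Iteration 2: components of {Cover} -> Bracket = 3*5 = 15, Seal = 3*4 = 12.
Iteration 3: components of {Bracket,Seal} -> Frame = 15*4 = 60, Hub = 15*2 = 30, Rod = 12*5 = 60, Spring = 12*4 = 48.
Iteration 4: no further components; recursion stops.
Total rows emitted: 8.

8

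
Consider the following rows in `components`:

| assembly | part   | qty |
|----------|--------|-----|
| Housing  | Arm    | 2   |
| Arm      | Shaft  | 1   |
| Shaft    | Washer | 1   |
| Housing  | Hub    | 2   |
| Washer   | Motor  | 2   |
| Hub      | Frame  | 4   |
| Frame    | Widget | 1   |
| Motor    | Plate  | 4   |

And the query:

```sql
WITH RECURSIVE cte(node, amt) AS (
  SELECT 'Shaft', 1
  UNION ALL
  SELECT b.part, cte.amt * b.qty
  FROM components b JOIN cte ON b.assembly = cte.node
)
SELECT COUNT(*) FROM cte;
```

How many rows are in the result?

4

Base: (Shaft, amt=1).
Iteration 1: components of {Shaft} -> Washer = 1*1 = 1.
Iteration 2: components of {Washer} -> Motor = 1*2 = 2.
Iteration 3: components of {Motor} -> Plate = 2*4 = 8.
Iteration 4: no further components; recursion stops.
Total rows emitted: 4.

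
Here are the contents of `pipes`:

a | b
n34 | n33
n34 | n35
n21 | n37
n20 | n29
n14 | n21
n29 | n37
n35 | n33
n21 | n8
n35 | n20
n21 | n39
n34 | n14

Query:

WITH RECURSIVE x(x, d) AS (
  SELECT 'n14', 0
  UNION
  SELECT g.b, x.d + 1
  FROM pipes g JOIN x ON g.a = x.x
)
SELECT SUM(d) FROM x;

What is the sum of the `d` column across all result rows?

Base: (n14, d=0).
Iteration 1: edges from {n14} -> (n21, d=1).
Iteration 2: edges from {n21} -> (n37, d=2), (n39, d=2), (n8, d=2).
Iteration 3: no outgoing edges from {n37,n39,n8}; recursion stops.
SUM(d) = 0 + 1 + 2 + 2 + 2 = 7.

7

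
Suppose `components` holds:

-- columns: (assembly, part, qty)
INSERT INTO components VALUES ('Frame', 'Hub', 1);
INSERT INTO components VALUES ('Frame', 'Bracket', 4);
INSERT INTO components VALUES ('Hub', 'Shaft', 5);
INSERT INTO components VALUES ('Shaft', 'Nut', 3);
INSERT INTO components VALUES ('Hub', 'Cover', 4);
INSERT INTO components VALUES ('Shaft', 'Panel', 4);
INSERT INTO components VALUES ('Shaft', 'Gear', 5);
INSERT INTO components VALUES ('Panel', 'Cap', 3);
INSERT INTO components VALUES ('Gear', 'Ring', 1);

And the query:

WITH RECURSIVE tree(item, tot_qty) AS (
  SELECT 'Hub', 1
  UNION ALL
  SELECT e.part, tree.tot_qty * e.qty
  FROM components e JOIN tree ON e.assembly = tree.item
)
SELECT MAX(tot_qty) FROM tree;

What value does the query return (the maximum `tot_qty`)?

Base: (Hub, tot_qty=1).
Iteration 1: components of {Hub} -> Cover = 1*4 = 4, Shaft = 1*5 = 5.
Iteration 2: components of {Cover,Shaft} -> Gear = 5*5 = 25, Nut = 5*3 = 15, Panel = 5*4 = 20.
Iteration 3: components of {Gear,Nut,Panel} -> Cap = 20*3 = 60, Ring = 25*1 = 25.
Iteration 4: no further components; recursion stops.
tot_qty values: 1, 5, 4, 15, 20, 25, 60, 25; the maximum is 60.

60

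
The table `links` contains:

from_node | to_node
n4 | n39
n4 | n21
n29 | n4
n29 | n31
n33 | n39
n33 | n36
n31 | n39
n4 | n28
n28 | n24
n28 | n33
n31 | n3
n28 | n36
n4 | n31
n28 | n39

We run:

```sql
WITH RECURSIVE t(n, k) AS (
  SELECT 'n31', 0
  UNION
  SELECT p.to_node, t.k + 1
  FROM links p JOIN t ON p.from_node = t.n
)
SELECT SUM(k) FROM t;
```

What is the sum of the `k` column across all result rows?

Base: (n31, k=0).
Iteration 1: edges from {n31} -> (n3, k=1), (n39, k=1).
Iteration 2: no outgoing edges from {n3,n39}; recursion stops.
SUM(k) = 0 + 1 + 1 = 2.

2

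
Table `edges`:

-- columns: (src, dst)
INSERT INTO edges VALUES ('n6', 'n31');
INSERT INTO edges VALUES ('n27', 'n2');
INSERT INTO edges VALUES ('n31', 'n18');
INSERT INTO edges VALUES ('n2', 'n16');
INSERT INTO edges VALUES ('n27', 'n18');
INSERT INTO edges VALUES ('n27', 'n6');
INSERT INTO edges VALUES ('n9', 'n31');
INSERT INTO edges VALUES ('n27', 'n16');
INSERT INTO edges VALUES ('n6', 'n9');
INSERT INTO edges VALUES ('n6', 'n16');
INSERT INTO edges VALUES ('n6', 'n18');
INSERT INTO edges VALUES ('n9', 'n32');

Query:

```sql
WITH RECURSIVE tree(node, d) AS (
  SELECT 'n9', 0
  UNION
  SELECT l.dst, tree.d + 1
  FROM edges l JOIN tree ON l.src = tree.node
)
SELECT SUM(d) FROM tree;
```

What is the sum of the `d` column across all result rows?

4

Base: (n9, d=0).
Iteration 1: edges from {n9} -> (n31, d=1), (n32, d=1).
Iteration 2: edges from {n31,n32} -> (n18, d=2).
Iteration 3: no outgoing edges from {n18}; recursion stops.
SUM(d) = 0 + 1 + 1 + 2 = 4.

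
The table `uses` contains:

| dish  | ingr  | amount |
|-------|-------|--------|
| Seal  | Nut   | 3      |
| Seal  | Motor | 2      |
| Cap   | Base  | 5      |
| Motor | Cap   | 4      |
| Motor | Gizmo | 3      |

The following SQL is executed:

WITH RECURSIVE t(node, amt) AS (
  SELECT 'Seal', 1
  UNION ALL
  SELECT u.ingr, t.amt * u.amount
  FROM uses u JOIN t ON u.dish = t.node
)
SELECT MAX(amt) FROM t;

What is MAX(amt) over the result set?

Base: (Seal, amt=1).
Iteration 1: components of {Seal} -> Motor = 1*2 = 2, Nut = 1*3 = 3.
Iteration 2: components of {Motor,Nut} -> Cap = 2*4 = 8, Gizmo = 2*3 = 6.
Iteration 3: components of {Cap,Gizmo} -> Base = 8*5 = 40.
Iteration 4: no further components; recursion stops.
amt values: 1, 2, 3, 8, 6, 40; the maximum is 40.

40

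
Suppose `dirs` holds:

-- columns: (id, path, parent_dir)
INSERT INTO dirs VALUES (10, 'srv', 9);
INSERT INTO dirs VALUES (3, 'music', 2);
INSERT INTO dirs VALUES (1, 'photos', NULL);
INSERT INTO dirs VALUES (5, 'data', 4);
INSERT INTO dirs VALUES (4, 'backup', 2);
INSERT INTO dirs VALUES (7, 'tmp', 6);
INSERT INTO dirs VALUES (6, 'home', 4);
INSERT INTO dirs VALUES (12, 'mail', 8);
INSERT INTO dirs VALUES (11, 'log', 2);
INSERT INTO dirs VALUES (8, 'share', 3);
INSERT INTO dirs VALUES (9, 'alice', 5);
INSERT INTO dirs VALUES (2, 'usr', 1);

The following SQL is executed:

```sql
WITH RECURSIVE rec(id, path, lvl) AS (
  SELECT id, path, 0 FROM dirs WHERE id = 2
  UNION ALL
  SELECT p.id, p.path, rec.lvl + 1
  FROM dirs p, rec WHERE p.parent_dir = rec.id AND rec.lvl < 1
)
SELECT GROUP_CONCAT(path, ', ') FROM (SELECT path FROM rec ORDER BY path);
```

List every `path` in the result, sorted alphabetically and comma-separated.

backup, log, music, usr

Base: id=2 (usr) at lvl 0.
Iteration 1: rows with parent_dir in {2} -> music (id 3, lvl 1), backup (id 4, lvl 1), log (id 11, lvl 1).
Iteration 2: lvl < 1 fails for all current rows; recursion stops.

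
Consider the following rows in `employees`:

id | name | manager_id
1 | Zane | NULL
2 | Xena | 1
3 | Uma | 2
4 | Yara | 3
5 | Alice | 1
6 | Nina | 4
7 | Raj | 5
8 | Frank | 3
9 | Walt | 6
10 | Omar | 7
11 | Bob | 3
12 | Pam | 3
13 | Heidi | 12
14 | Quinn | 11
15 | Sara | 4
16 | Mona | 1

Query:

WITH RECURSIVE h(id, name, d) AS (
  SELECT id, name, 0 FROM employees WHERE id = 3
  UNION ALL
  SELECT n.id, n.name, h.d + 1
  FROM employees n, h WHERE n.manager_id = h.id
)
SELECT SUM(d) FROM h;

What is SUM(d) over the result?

Base: id=3 (Uma) at d 0.
Iteration 1: rows with manager_id in {3} -> Yara (id 4, d 1), Frank (id 8, d 1), Bob (id 11, d 1), Pam (id 12, d 1).
Iteration 2: rows with manager_id in {4,8,11,12} -> Nina (id 6, d 2), Heidi (id 13, d 2), Quinn (id 14, d 2), Sara (id 15, d 2).
Iteration 3: rows with manager_id in {6,13,14,15} -> Walt (id 9, d 3).
Iteration 4: no rows with manager_id in {9}; recursion stops.
SUM(d) = 0 + 1 + 1 + 1 + 1 + 2 + 2 + 2 + 2 + 3 = 15.

15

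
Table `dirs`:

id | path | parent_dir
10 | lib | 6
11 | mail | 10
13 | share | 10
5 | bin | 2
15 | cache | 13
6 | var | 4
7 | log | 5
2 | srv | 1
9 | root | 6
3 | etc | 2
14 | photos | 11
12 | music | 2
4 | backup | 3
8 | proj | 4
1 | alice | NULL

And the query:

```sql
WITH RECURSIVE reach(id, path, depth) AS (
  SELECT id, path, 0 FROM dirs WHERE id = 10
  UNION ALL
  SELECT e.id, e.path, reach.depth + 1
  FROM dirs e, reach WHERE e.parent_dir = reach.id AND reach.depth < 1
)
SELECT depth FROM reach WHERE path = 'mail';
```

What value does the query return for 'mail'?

1

Base: id=10 (lib) at depth 0.
Iteration 1: rows with parent_dir in {10} -> mail (id 11, depth 1), share (id 13, depth 1).
Iteration 2: depth < 1 fails for all current rows; recursion stops.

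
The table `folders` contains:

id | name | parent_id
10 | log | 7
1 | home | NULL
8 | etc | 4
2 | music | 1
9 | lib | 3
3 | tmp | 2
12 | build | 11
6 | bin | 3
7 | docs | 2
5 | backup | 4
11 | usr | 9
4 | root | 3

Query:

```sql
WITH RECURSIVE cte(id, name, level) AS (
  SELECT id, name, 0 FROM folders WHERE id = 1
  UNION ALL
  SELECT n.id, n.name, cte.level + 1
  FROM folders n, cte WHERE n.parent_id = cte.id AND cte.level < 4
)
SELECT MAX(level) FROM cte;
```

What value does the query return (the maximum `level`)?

Base: id=1 (home) at level 0.
Iteration 1: rows with parent_id in {1} -> music (id 2, level 1).
Iteration 2: rows with parent_id in {2} -> tmp (id 3, level 2), docs (id 7, level 2).
Iteration 3: rows with parent_id in {3,7} -> root (id 4, level 3), bin (id 6, level 3), lib (id 9, level 3), log (id 10, level 3).
Iteration 4: rows with parent_id in {4,6,9,10} -> backup (id 5, level 4), etc (id 8, level 4), usr (id 11, level 4).
Iteration 5: level < 4 fails for all current rows; recursion stops.
level values: 0, 1, 2, 2, 3, 3, 3, 3, 4, 4, 4; the maximum is 4.

4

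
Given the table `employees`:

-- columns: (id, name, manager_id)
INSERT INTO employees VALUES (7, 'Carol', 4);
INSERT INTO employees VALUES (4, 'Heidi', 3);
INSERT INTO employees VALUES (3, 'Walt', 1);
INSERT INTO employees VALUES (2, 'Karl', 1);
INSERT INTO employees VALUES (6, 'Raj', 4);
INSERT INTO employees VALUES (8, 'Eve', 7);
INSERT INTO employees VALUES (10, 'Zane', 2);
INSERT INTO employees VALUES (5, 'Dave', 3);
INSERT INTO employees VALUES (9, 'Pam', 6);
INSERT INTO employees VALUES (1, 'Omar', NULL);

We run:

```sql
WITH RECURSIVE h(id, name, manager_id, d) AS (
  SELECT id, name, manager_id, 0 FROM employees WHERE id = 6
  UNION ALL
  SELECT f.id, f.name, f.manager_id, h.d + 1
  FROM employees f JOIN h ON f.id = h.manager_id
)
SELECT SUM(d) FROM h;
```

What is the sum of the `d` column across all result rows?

Base: id=6 (Raj), manager_id=4, d 0.
Iteration 1: join on id=4 -> Heidi (id 4, manager_id=3, d 1).
Iteration 2: join on id=3 -> Walt (id 3, manager_id=1, d 2).
Iteration 3: join on id=1 -> Omar (id 1, manager_id=NULL, d 3).
Iteration 4: manager_id is NULL; no match; recursion stops.
SUM(d) = 0 + 1 + 2 + 3 = 6.

6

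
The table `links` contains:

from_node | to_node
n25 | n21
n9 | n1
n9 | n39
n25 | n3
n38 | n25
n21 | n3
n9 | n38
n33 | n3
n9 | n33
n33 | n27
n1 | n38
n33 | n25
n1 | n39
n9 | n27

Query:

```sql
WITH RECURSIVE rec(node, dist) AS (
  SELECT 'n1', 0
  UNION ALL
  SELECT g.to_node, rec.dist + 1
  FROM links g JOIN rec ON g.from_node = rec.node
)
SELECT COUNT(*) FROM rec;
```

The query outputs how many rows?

Base: (n1, dist=0).
Iteration 1: edges from {n1} -> (n38, dist=1), (n39, dist=1).
Iteration 2: edges from {n38,n39} -> (n25, dist=2).
Iteration 3: edges from {n25} -> (n21, dist=3), (n3, dist=3).
Iteration 4: edges from {n21,n3} -> (n3, dist=4).
Iteration 5: no outgoing edges from {n3}; recursion stops.
Total rows emitted: 7.

7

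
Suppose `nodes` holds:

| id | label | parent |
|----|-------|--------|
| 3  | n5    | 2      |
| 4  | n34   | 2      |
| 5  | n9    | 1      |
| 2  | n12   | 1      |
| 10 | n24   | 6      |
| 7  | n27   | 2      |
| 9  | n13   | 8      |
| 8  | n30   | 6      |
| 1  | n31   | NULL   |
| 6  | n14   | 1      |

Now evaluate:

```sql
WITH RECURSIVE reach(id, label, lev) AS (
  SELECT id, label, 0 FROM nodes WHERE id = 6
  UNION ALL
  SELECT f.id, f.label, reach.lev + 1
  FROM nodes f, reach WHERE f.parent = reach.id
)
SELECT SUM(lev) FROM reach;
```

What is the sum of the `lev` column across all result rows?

4

Base: id=6 (n14) at lev 0.
Iteration 1: rows with parent in {6} -> n30 (id 8, lev 1), n24 (id 10, lev 1).
Iteration 2: rows with parent in {8,10} -> n13 (id 9, lev 2).
Iteration 3: no rows with parent in {9}; recursion stops.
SUM(lev) = 0 + 1 + 1 + 2 = 4.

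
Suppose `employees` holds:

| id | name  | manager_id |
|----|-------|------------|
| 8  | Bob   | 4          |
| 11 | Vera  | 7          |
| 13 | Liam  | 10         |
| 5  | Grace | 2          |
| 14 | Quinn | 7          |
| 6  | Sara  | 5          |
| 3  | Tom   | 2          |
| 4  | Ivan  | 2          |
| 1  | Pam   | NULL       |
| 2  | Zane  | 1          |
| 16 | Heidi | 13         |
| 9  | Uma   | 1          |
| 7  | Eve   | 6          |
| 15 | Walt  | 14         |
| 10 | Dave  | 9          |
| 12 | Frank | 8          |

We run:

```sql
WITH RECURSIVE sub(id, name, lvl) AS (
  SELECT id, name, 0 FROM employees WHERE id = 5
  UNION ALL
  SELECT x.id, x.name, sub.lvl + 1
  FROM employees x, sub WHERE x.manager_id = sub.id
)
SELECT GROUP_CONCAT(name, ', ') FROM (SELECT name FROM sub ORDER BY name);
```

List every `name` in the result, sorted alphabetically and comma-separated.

Eve, Grace, Quinn, Sara, Vera, Walt

Base: id=5 (Grace) at lvl 0.
Iteration 1: rows with manager_id in {5} -> Sara (id 6, lvl 1).
Iteration 2: rows with manager_id in {6} -> Eve (id 7, lvl 2).
Iteration 3: rows with manager_id in {7} -> Vera (id 11, lvl 3), Quinn (id 14, lvl 3).
Iteration 4: rows with manager_id in {11,14} -> Walt (id 15, lvl 4).
Iteration 5: no rows with manager_id in {15}; recursion stops.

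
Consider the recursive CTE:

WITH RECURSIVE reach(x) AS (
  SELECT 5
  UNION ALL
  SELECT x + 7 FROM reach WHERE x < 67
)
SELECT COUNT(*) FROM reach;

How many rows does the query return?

10

Base: x=5.
Iteration 1: 5 < 67 holds -> x = 5 + 7 = 12.
Iteration 2: 12 < 67 holds -> x = 12 + 7 = 19.
Iteration 3: 19 < 67 holds -> x = 19 + 7 = 26.
Iteration 4: 26 < 67 holds -> x = 26 + 7 = 33.
Iteration 5: 33 < 67 holds -> x = 33 + 7 = 40.
Iteration 6: 40 < 67 holds -> x = 40 + 7 = 47.
Iteration 7: 47 < 67 holds -> x = 47 + 7 = 54.
Iteration 8: 54 < 67 holds -> x = 54 + 7 = 61.
Iteration 9: 61 < 67 holds -> x = 61 + 7 = 68.
Iteration 10: 68 < 67 fails; recursion stops.
Total rows emitted: 10.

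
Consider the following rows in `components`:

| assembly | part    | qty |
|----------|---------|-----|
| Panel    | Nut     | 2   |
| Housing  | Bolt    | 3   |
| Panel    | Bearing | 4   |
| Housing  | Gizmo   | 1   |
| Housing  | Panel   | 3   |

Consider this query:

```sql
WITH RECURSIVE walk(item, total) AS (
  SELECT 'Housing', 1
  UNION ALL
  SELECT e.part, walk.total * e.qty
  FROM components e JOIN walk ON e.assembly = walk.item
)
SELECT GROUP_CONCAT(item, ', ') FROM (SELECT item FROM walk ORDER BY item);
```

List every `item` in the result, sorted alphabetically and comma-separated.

Bearing, Bolt, Gizmo, Housing, Nut, Panel

Base: (Housing, total=1).
Iteration 1: components of {Housing} -> Bolt = 1*3 = 3, Gizmo = 1*1 = 1, Panel = 1*3 = 3.
Iteration 2: components of {Bolt,Gizmo,Panel} -> Bearing = 3*4 = 12, Nut = 3*2 = 6.
Iteration 3: no further components; recursion stops.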